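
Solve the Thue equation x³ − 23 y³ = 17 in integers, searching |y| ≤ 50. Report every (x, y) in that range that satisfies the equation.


The equation is x³ - 23y³ = 17. For fixed y, x³ = 23·y³ + 17, so a solution requires the RHS to be a perfect cube.
Strategy: iterate y from -50 to 50, compute RHS = 23·y³ + 17, and check whether it is a (positive or negative) perfect cube.
Check small values of y:
  y = 0: RHS = 17 is not a perfect cube.
  y = 1: RHS = 40 is not a perfect cube.
  y = -1: RHS = -6 is not a perfect cube.
  y = 2: RHS = 201 is not a perfect cube.
  y = -2: RHS = -167 is not a perfect cube.
  y = 3: RHS = 638 is not a perfect cube.
  y = -3: RHS = -604 is not a perfect cube.
Continuing the search up to |y| = 50 finds no solutions either.
No (x, y) in the scanned range satisfies the equation.

No integer solutions with |y| ≤ 50.


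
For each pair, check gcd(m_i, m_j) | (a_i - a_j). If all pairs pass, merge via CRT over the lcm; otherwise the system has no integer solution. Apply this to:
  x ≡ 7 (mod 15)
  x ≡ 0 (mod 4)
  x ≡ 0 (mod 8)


Moduli 15, 4, 8 are not pairwise coprime, so CRT works modulo lcm(m_i) when all pairwise compatibility conditions hold.
Pairwise compatibility: gcd(m_i, m_j) must divide a_i - a_j for every pair.
Merge one congruence at a time:
  Start: x ≡ 7 (mod 15).
  Combine with x ≡ 0 (mod 4): gcd(15, 4) = 1; 0 - 7 = -7, which IS divisible by 1, so compatible.
    Write x = 7 + 15·t and substitute into x ≡ 0 (mod 4): 15·t ≡ 0 − 7 = -7 (mod 4).
    Reduce coefficients mod 4: 3·t ≡ 1 (mod 4).
    The inverse of 3 mod 4 is 3 (since 3·3 = 9 = 2·4 + 1), so t ≡ 3·1 = 3 ≡ 3 (mod 4).
    Then x = 7 + 15·3 = 52, valid modulo lcm(15, 4) = 60: x ≡ 52 (mod 60).
  Combine with x ≡ 0 (mod 8): gcd(60, 8) = 4; 0 - 52 = -52, which IS divisible by 4, so compatible.
    Write x = 52 + 60·t and substitute into x ≡ 0 (mod 8): 60·t ≡ 0 − 52 = -52 (mod 8).
    Divide the congruence (and modulus) by g = 4: 15·t ≡ -13 (mod 2).
    Reduce coefficients mod 2: 1·t ≡ 1 (mod 2).
    So t ≡ 1 (mod 2).
    Then x = 52 + 60·1 = 112, valid modulo lcm(60, 8) = 120: x ≡ 112 (mod 120).
Verify: 112 mod 15 = 7, 112 mod 4 = 0, 112 mod 8 = 0.

x ≡ 112 (mod 120).


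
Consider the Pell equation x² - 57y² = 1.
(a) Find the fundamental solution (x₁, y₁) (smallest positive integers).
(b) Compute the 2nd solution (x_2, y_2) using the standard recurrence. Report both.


Step 1: Find the fundamental solution (x₁, y₁) of x² - 57y² = 1.
  Expand √57 as a continued fraction. a₀ = ⌊√57⌋ = 7; iterate m_{k+1} = d_k·a_k − m_k, d_{k+1} = (57 − m_{k+1}²)/d_k, a_{k+1} = ⌊(a₀ + m_{k+1})/d_{k+1}⌋ (starting m₀ = 0, d₀ = 1), with convergents p_k = a_k·p_{k-1} + p_{k-2}, q_k = a_k·q_{k-1} + q_{k-2} (p₋₁ = 1, q₋₁ = 0):
  k = 0: a₀ = 7; p₀/q₀ = 7/1; p₀² − 57·q₀² = 49 − 57 = -8.
  k = 1: m = 7, d = 8, a = ⌊(7 + 7)/8⌋ = 1; p/q = (1·7 + 1)/(1·1 + 0) = 8/1; p² − 57·q² = 64 − 57 = 7.
  k = 2: m = 1, d = 7, a = ⌊(7 + 1)/7⌋ = 1; p/q = (1·8 + 7)/(1·1 + 1) = 15/2; p² − 57·q² = 225 − 228 = -3.
  k = 3: m = 6, d = 3, a = ⌊(7 + 6)/3⌋ = 4; p/q = (4·15 + 8)/(4·2 + 1) = 68/9; p² − 57·q² = 4624 − 4617 = 7.
  k = 4: m = 6, d = 7, a = ⌊(7 + 6)/7⌋ = 1; p/q = (1·68 + 15)/(1·9 + 2) = 83/11; p² − 57·q² = 6889 − 6897 = -8.
  k = 5: m = 1, d = 8, a = ⌊(7 + 1)/8⌋ = 1; p/q = (1·83 + 68)/(1·11 + 9) = 151/20; p² − 57·q² = 22801 − 22800 = 1.
  The first convergent with p² − 57·q² = 1 gives the fundamental solution (x₁, y₁) = (151, 20).
Step 2: Apply the recurrence (x_{n+1}, y_{n+1}) = (x₁x_n + 57y₁y_n, x₁y_n + y₁x_n) repeatedly.
  From (x_1, y_1) = (151, 20): x_2 = 151·151 + 57·20·20 = 45601; y_2 = 151·20 + 20·151 = 6040.
Step 3: Verify x_2² - 57·y_2² = 2079451201 - 2079451200 = 1 (should be 1). ✓

(x_1, y_1) = (151, 20); (x_2, y_2) = (45601, 6040).


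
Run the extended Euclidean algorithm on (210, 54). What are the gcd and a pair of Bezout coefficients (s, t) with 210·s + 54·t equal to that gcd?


Euclidean algorithm on (210, 54) — divide until remainder is 0:
  210 = 3 · 54 + 48
  54 = 1 · 48 + 6
  48 = 8 · 6 + 0
gcd(210, 54) = 6.
Track Bezout coefficients alongside the remainders: start with r₀ = 210 = a·1 + b·0 (s = 1, t = 0) and r₁ = 54 = a·0 + b·1 (s = 0, t = 1); each new remainder r_{k+1} = r_{k-1} − q_k·r_k inherits s_{k+1} = s_{k-1} − q_k·s_k, t_{k+1} = t_{k-1} − q_k·t_k, so r_k = a·s_k + b·t_k at every step:
  q = 3: r = 48, s = 1 − 3·0 = 1, t = 0 − 3·1 = -3  (check: 210·1 + 54·(-3) = 48)
  q = 1: r = 6, s = 0 − 1·1 = -1, t = 1 − 1·(-3) = 4  (check: 210·(-1) + 54·4 = 6)
The row with r = 6 (the gcd) gives the Bezout coefficients s = -1, t = 4.
Result: 210 · (-1) + 54 · (4) = 6.

gcd(210, 54) = 6; s = -1, t = 4 (check: 210·(-1) + 54·4 = 6).


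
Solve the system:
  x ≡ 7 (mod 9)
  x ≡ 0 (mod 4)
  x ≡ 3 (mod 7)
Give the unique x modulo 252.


Moduli 9, 4, 7 are pairwise coprime; by CRT there is a unique solution modulo M = 9 · 4 · 7 = 252.
Solve pairwise, accumulating the modulus:
  Start with x ≡ 7 (mod 9).
  Combine with x ≡ 0 (mod 4): since gcd(9, 4) = 1, we get a unique residue mod 36.
    Write x = 7 + 9·t and substitute into x ≡ 0 (mod 4): 9·t ≡ 0 − 7 = -7 (mod 4).
    Reduce coefficients mod 4: 1·t ≡ 1 (mod 4).
    So t ≡ 1 (mod 4).
    Then x = 7 + 9·1 = 16, valid modulo lcm(9, 4) = 36: x ≡ 16 (mod 36).
  Combine with x ≡ 3 (mod 7): since gcd(36, 7) = 1, we get a unique residue mod 252.
    Write x = 16 + 36·t and substitute into x ≡ 3 (mod 7): 36·t ≡ 3 − 16 = -13 (mod 7).
    Reduce coefficients mod 7: 1·t ≡ 1 (mod 7).
    So t ≡ 1 (mod 7).
    Then x = 16 + 36·1 = 52, valid modulo lcm(36, 7) = 252: x ≡ 52 (mod 252).
Verify: 52 mod 9 = 7 ✓, 52 mod 4 = 0 ✓, 52 mod 7 = 3 ✓.

x ≡ 52 (mod 252).


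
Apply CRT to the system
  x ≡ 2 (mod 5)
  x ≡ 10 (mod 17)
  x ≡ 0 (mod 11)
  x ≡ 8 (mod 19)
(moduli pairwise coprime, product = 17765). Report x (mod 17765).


Product of moduli M = 5 · 17 · 11 · 19 = 17765.
Merge one congruence at a time:
  Start: x ≡ 2 (mod 5).
  Combine with x ≡ 10 (mod 17); new modulus lcm = 85.
    Write x = 2 + 5·t and substitute into x ≡ 10 (mod 17): 5·t ≡ 10 − 2 = 8 (mod 17).
    The inverse of 5 mod 17 is 7 (since 5·7 = 35 = 2·17 + 1), so t ≡ 7·8 = 56 ≡ 5 (mod 17).
    Then x = 2 + 5·5 = 27, valid modulo lcm(5, 17) = 85: x ≡ 27 (mod 85).
  Combine with x ≡ 0 (mod 11); new modulus lcm = 935.
    Write x = 27 + 85·t and substitute into x ≡ 0 (mod 11): 85·t ≡ 0 − 27 = -27 (mod 11).
    Reduce coefficients mod 11: 8·t ≡ 6 (mod 11).
    The inverse of 8 mod 11 is 7 (since 8·7 = 56 = 5·11 + 1), so t ≡ 7·6 = 42 ≡ 9 (mod 11).
    Then x = 27 + 85·9 = 792, valid modulo lcm(85, 11) = 935: x ≡ 792 (mod 935).
  Combine with x ≡ 8 (mod 19); new modulus lcm = 17765.
    Write x = 792 + 935·t and substitute into x ≡ 8 (mod 19): 935·t ≡ 8 − 792 = -784 (mod 19).
    Reduce coefficients mod 19: 4·t ≡ 14 (mod 19).
    The inverse of 4 mod 19 is 5 (since 4·5 = 20 = 1·19 + 1), so t ≡ 5·14 = 70 ≡ 13 (mod 19).
    Then x = 792 + 935·13 = 12947, valid modulo lcm(935, 19) = 17765: x ≡ 12947 (mod 17765).
Verify against each original: 12947 mod 5 = 2, 12947 mod 17 = 10, 12947 mod 11 = 0, 12947 mod 19 = 8.

x ≡ 12947 (mod 17765).


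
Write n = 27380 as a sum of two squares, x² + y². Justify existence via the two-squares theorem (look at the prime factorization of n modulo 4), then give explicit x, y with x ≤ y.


Step 1: Factor n = 27380 = 2^2 · 5 · 37^2.
Step 2: Check the mod-4 condition on each prime factor: 2 = 2 (special); 5 ≡ 1 (mod 4), exponent 1; 37 ≡ 1 (mod 4), exponent 2.
All primes ≡ 3 (mod 4) appear to even exponent (or don't appear), so by the two-squares theorem n IS expressible as a sum of two squares.
Step 3: Build a representation. Group n = k² · m with k = 2 and m = 5 · 37 · 37 = 6845 (a product of primes ≡ 1 (mod 4)); a representation of m scales to one of n via (k·x)² + (k·y)² = k²(x² + y²). Each prime p ≡ 1 (mod 4) is itself a sum of two squares; find a² by testing p − a² for a perfect square:
  5: 5 − 1² = 4 = 2² ⇒ 5 = 1² + 2².
  37: 37 − 1² = 36 = 6² ⇒ 37 = 1² + 6².
  Combine using the Brahmagupta–Fibonacci identity (a² + b²)(c² + d²) = (ac − bd)² + (ad + bc)² = (ac + bd)² + (ad − bc)²:
  5 · 37 = 185: from (1² + 2²)(1² + 6²), take (1·1 − 2·6, 1·6 + 2·1) = (1 − 12, 6 + 2) = (-11, 8); dropping signs (only squares matter) gives (11, 8); check 11² + 8² = 121 + 64 = 185 ✓.
  185 · 37 = 6845: from (11² + 8²)(1² + 6²), take (11·1 − 8·6, 11·6 + 8·1) = (11 − 48, 66 + 8) = (-37, 74); dropping signs (only squares matter) gives (37, 74); check 37² + 74² = 1369 + 5476 = 6845 ✓.
  Scale by k = 2: (2·37, 2·74) = (74, 148).
Step 4: Order so x ≤ y and verify: 74² + 148² = 5476 + 21904 = 27380 = n. ✓

n = 27380 = 74² + 148² (one valid representation with x ≤ y).


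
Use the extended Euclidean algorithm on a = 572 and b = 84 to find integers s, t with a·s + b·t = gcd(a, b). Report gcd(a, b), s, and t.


Euclidean algorithm on (572, 84) — divide until remainder is 0:
  572 = 6 · 84 + 68
  84 = 1 · 68 + 16
  68 = 4 · 16 + 4
  16 = 4 · 4 + 0
gcd(572, 84) = 4.
Track Bezout coefficients alongside the remainders: start with r₀ = 572 = a·1 + b·0 (s = 1, t = 0) and r₁ = 84 = a·0 + b·1 (s = 0, t = 1); each new remainder r_{k+1} = r_{k-1} − q_k·r_k inherits s_{k+1} = s_{k-1} − q_k·s_k, t_{k+1} = t_{k-1} − q_k·t_k, so r_k = a·s_k + b·t_k at every step:
  q = 6: r = 68, s = 1 − 6·0 = 1, t = 0 − 6·1 = -6  (check: 572·1 + 84·(-6) = 68)
  q = 1: r = 16, s = 0 − 1·1 = -1, t = 1 − 1·(-6) = 7  (check: 572·(-1) + 84·7 = 16)
  q = 4: r = 4, s = 1 − 4·(-1) = 5, t = -6 − 4·7 = -34  (check: 572·5 + 84·(-34) = 4)
The row with r = 4 (the gcd) gives the Bezout coefficients s = 5, t = -34.
Result: 572 · (5) + 84 · (-34) = 4.

gcd(572, 84) = 4; s = 5, t = -34 (check: 572·5 + 84·(-34) = 4).


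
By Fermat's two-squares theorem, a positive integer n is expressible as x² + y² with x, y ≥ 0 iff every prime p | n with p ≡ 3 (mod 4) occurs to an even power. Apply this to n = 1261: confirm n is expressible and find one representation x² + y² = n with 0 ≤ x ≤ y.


Step 1: Factor n = 1261 = 13 · 97.
Step 2: Check the mod-4 condition on each prime factor: 13 ≡ 1 (mod 4), exponent 1; 97 ≡ 1 (mod 4), exponent 1.
All primes ≡ 3 (mod 4) appear to even exponent (or don't appear), so by the two-squares theorem n IS expressible as a sum of two squares.
Step 3: Build a representation. Here n = 13 · 97 is a product of primes ≡ 1 (mod 4). Each prime p ≡ 1 (mod 4) is itself a sum of two squares; find a² by testing p − a² for a perfect square:
  13: 13 − 1² = 12, 13 − 2² = 9 = 3² ⇒ 13 = 2² + 3².
  97: 97 − 1² = 96, 97 − 2² = 93, 97 − 3² = 88, 97 − 4² = 81 = 9² ⇒ 97 = 4² + 9².
  Combine using the Brahmagupta–Fibonacci identity (a² + b²)(c² + d²) = (ac − bd)² + (ad + bc)² = (ac + bd)² + (ad − bc)²:
  13 · 97 = 1261: from (2² + 3²)(4² + 9²), take (2·4 − 3·9, 2·9 + 3·4) = (8 − 27, 18 + 12) = (-19, 30); dropping signs (only squares matter) gives (19, 30); check 19² + 30² = 361 + 900 = 1261 ✓.
Step 4: Order so x ≤ y and verify: 19² + 30² = 361 + 900 = 1261 = n. ✓

n = 1261 = 19² + 30² (one valid representation with x ≤ y).


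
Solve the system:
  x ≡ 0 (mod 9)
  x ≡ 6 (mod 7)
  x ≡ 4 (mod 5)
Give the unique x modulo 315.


Moduli 9, 7, 5 are pairwise coprime; by CRT there is a unique solution modulo M = 9 · 7 · 5 = 315.
Solve pairwise, accumulating the modulus:
  Start with x ≡ 0 (mod 9).
  Combine with x ≡ 6 (mod 7): since gcd(9, 7) = 1, we get a unique residue mod 63.
    Write x = 0 + 9·t and substitute into x ≡ 6 (mod 7): 9·t ≡ 6 − 0 = 6 (mod 7).
    Reduce coefficients mod 7: 2·t ≡ 6 (mod 7).
    The inverse of 2 mod 7 is 4 (since 2·4 = 8 = 1·7 + 1), so t ≡ 4·6 = 24 ≡ 3 (mod 7).
    Then x = 0 + 9·3 = 27, valid modulo lcm(9, 7) = 63: x ≡ 27 (mod 63).
  Combine with x ≡ 4 (mod 5): since gcd(63, 5) = 1, we get a unique residue mod 315.
    Write x = 27 + 63·t and substitute into x ≡ 4 (mod 5): 63·t ≡ 4 − 27 = -23 (mod 5).
    Reduce coefficients mod 5: 3·t ≡ 2 (mod 5).
    The inverse of 3 mod 5 is 2 (since 3·2 = 6 = 1·5 + 1), so t ≡ 2·2 = 4 ≡ 4 (mod 5).
    Then x = 27 + 63·4 = 279, valid modulo lcm(63, 5) = 315: x ≡ 279 (mod 315).
Verify: 279 mod 9 = 0 ✓, 279 mod 7 = 6 ✓, 279 mod 5 = 4 ✓.

x ≡ 279 (mod 315).


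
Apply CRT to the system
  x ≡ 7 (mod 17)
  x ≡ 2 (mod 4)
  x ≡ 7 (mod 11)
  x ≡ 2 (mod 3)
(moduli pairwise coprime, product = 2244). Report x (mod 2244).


Product of moduli M = 17 · 4 · 11 · 3 = 2244.
Merge one congruence at a time:
  Start: x ≡ 7 (mod 17).
  Combine with x ≡ 2 (mod 4); new modulus lcm = 68.
    Write x = 7 + 17·t and substitute into x ≡ 2 (mod 4): 17·t ≡ 2 − 7 = -5 (mod 4).
    Reduce coefficients mod 4: 1·t ≡ 3 (mod 4).
    So t ≡ 3 (mod 4).
    Then x = 7 + 17·3 = 58, valid modulo lcm(17, 4) = 68: x ≡ 58 (mod 68).
  Combine with x ≡ 7 (mod 11); new modulus lcm = 748.
    Write x = 58 + 68·t and substitute into x ≡ 7 (mod 11): 68·t ≡ 7 − 58 = -51 (mod 11).
    Reduce coefficients mod 11: 2·t ≡ 4 (mod 11).
    The inverse of 2 mod 11 is 6 (since 2·6 = 12 = 1·11 + 1), so t ≡ 6·4 = 24 ≡ 2 (mod 11).
    Then x = 58 + 68·2 = 194, valid modulo lcm(68, 11) = 748: x ≡ 194 (mod 748).
  Combine with x ≡ 2 (mod 3); new modulus lcm = 2244.
    Write x = 194 + 748·t and substitute into x ≡ 2 (mod 3): 748·t ≡ 2 − 194 = -192 (mod 3).
    Reduce coefficients mod 3: 1·t ≡ 0 (mod 3).
    So t ≡ 0 (mod 3).
    Then x = 194 + 748·0 = 194, valid modulo lcm(748, 3) = 2244: x ≡ 194 (mod 2244).
Verify against each original: 194 mod 17 = 7, 194 mod 4 = 2, 194 mod 11 = 7, 194 mod 3 = 2.

x ≡ 194 (mod 2244).


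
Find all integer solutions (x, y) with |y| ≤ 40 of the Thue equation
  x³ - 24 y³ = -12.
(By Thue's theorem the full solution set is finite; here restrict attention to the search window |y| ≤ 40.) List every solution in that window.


The equation is x³ - 24y³ = -12. For fixed y, x³ = 24·y³ − 12, so a solution requires the RHS to be a perfect cube.
Strategy: iterate y from -40 to 40, compute RHS = 24·y³ − 12, and check whether it is a (positive or negative) perfect cube.
Check small values of y:
  y = 0: RHS = -12 is not a perfect cube.
  y = 1: RHS = 12 is not a perfect cube.
  y = -1: RHS = -36 is not a perfect cube.
  y = 2: RHS = 180 is not a perfect cube.
  y = -2: RHS = -204 is not a perfect cube.
  y = 3: RHS = 636 is not a perfect cube.
  y = -3: RHS = -660 is not a perfect cube.
Continuing the search up to |y| = 40 finds no solutions either.
No (x, y) in the scanned range satisfies the equation.

No integer solutions with |y| ≤ 40.


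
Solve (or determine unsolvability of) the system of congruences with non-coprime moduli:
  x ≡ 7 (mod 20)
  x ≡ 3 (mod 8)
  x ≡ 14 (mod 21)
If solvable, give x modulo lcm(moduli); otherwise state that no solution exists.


Moduli 20, 8, 21 are not pairwise coprime, so CRT works modulo lcm(m_i) when all pairwise compatibility conditions hold.
Pairwise compatibility: gcd(m_i, m_j) must divide a_i - a_j for every pair.
Merge one congruence at a time:
  Start: x ≡ 7 (mod 20).
  Combine with x ≡ 3 (mod 8): gcd(20, 8) = 4; 3 - 7 = -4, which IS divisible by 4, so compatible.
    Write x = 7 + 20·t and substitute into x ≡ 3 (mod 8): 20·t ≡ 3 − 7 = -4 (mod 8).
    Divide the congruence (and modulus) by g = 4: 5·t ≡ -1 (mod 2).
    Reduce coefficients mod 2: 1·t ≡ 1 (mod 2).
    So t ≡ 1 (mod 2).
    Then x = 7 + 20·1 = 27, valid modulo lcm(20, 8) = 40: x ≡ 27 (mod 40).
  Combine with x ≡ 14 (mod 21): gcd(40, 21) = 1; 14 - 27 = -13, which IS divisible by 1, so compatible.
    Write x = 27 + 40·t and substitute into x ≡ 14 (mod 21): 40·t ≡ 14 − 27 = -13 (mod 21).
    Reduce coefficients mod 21: 19·t ≡ 8 (mod 21).
    The inverse of 19 mod 21 is 10 (since 19·10 = 190 = 9·21 + 1), so t ≡ 10·8 = 80 ≡ 17 (mod 21).
    Then x = 27 + 40·17 = 707, valid modulo lcm(40, 21) = 840: x ≡ 707 (mod 840).
Verify: 707 mod 20 = 7, 707 mod 8 = 3, 707 mod 21 = 14.

x ≡ 707 (mod 840).


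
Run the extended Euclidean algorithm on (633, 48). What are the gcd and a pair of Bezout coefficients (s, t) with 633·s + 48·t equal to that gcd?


Euclidean algorithm on (633, 48) — divide until remainder is 0:
  633 = 13 · 48 + 9
  48 = 5 · 9 + 3
  9 = 3 · 3 + 0
gcd(633, 48) = 3.
Track Bezout coefficients alongside the remainders: start with r₀ = 633 = a·1 + b·0 (s = 1, t = 0) and r₁ = 48 = a·0 + b·1 (s = 0, t = 1); each new remainder r_{k+1} = r_{k-1} − q_k·r_k inherits s_{k+1} = s_{k-1} − q_k·s_k, t_{k+1} = t_{k-1} − q_k·t_k, so r_k = a·s_k + b·t_k at every step:
  q = 13: r = 9, s = 1 − 13·0 = 1, t = 0 − 13·1 = -13  (check: 633·1 + 48·(-13) = 9)
  q = 5: r = 3, s = 0 − 5·1 = -5, t = 1 − 5·(-13) = 66  (check: 633·(-5) + 48·66 = 3)
The row with r = 3 (the gcd) gives the Bezout coefficients s = -5, t = 66.
Result: 633 · (-5) + 48 · (66) = 3.

gcd(633, 48) = 3; s = -5, t = 66 (check: 633·(-5) + 48·66 = 3).


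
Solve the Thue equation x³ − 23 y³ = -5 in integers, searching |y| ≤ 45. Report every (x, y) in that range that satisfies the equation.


The equation is x³ - 23y³ = -5. For fixed y, x³ = 23·y³ − 5, so a solution requires the RHS to be a perfect cube.
Strategy: iterate y from -45 to 45, compute RHS = 23·y³ − 5, and check whether it is a (positive or negative) perfect cube.
Check small values of y:
  y = 0: RHS = -5 is not a perfect cube.
  y = 1: RHS = 18 is not a perfect cube.
  y = -1: RHS = -28 is not a perfect cube.
  y = 2: RHS = 179 is not a perfect cube.
  y = -2: RHS = -189 is not a perfect cube.
  y = 3: RHS = 616 is not a perfect cube.
  y = -3: RHS = -626 is not a perfect cube.
Continuing the search up to |y| = 45 finds no solutions either.
No (x, y) in the scanned range satisfies the equation.

No integer solutions with |y| ≤ 45.


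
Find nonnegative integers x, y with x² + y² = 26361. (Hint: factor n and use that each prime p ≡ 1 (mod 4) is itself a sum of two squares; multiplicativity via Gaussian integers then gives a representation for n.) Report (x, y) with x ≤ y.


Step 1: Factor n = 26361 = 3^2 · 29 · 101.
Step 2: Check the mod-4 condition on each prime factor: 3 ≡ 3 (mod 4), exponent 2 (must be even); 29 ≡ 1 (mod 4), exponent 1; 101 ≡ 1 (mod 4), exponent 1.
All primes ≡ 3 (mod 4) appear to even exponent (or don't appear), so by the two-squares theorem n IS expressible as a sum of two squares.
Step 3: Build a representation. Group n = k² · m with k = 3 and m = 29 · 101 = 2929 (a product of primes ≡ 1 (mod 4)); a representation of m scales to one of n via (k·x)² + (k·y)² = k²(x² + y²). Each prime p ≡ 1 (mod 4) is itself a sum of two squares; find a² by testing p − a² for a perfect square:
  29: 29 − 1² = 28, 29 − 2² = 25 = 5² ⇒ 29 = 2² + 5².
  101: 101 − 1² = 100 = 10² ⇒ 101 = 1² + 10².
  Combine using the Brahmagupta–Fibonacci identity (a² + b²)(c² + d²) = (ac − bd)² + (ad + bc)² = (ac + bd)² + (ad − bc)²:
  29 · 101 = 2929: from (2² + 5²)(1² + 10²), take (2·1 − 5·10, 2·10 + 5·1) = (2 − 50, 20 + 5) = (-48, 25); dropping signs (only squares matter) gives (48, 25); check 48² + 25² = 2304 + 625 = 2929 ✓.
  Scale by k = 3: (3·48, 3·25) = (144, 75).
Step 4: Order so x ≤ y and verify: 75² + 144² = 5625 + 20736 = 26361 = n. ✓

n = 26361 = 75² + 144² (one valid representation with x ≤ y).


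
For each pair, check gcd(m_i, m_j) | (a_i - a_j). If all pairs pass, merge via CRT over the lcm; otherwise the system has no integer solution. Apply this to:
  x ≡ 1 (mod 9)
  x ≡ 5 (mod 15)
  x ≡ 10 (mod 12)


Moduli 9, 15, 12 are not pairwise coprime, so CRT works modulo lcm(m_i) when all pairwise compatibility conditions hold.
Pairwise compatibility: gcd(m_i, m_j) must divide a_i - a_j for every pair.
Merge one congruence at a time:
  Start: x ≡ 1 (mod 9).
  Combine with x ≡ 5 (mod 15): gcd(9, 15) = 3, and 5 - 1 = 4 is NOT divisible by 3.
    ⇒ system is inconsistent (no integer solution).

No solution (the system is inconsistent).


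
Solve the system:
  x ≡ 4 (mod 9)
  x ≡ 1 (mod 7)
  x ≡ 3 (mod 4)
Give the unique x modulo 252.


Moduli 9, 7, 4 are pairwise coprime; by CRT there is a unique solution modulo M = 9 · 7 · 4 = 252.
Solve pairwise, accumulating the modulus:
  Start with x ≡ 4 (mod 9).
  Combine with x ≡ 1 (mod 7): since gcd(9, 7) = 1, we get a unique residue mod 63.
    Write x = 4 + 9·t and substitute into x ≡ 1 (mod 7): 9·t ≡ 1 − 4 = -3 (mod 7).
    Reduce coefficients mod 7: 2·t ≡ 4 (mod 7).
    The inverse of 2 mod 7 is 4 (since 2·4 = 8 = 1·7 + 1), so t ≡ 4·4 = 16 ≡ 2 (mod 7).
    Then x = 4 + 9·2 = 22, valid modulo lcm(9, 7) = 63: x ≡ 22 (mod 63).
  Combine with x ≡ 3 (mod 4): since gcd(63, 4) = 1, we get a unique residue mod 252.
    Write x = 22 + 63·t and substitute into x ≡ 3 (mod 4): 63·t ≡ 3 − 22 = -19 (mod 4).
    Reduce coefficients mod 4: 3·t ≡ 1 (mod 4).
    The inverse of 3 mod 4 is 3 (since 3·3 = 9 = 2·4 + 1), so t ≡ 3·1 = 3 ≡ 3 (mod 4).
    Then x = 22 + 63·3 = 211, valid modulo lcm(63, 4) = 252: x ≡ 211 (mod 252).
Verify: 211 mod 9 = 4 ✓, 211 mod 7 = 1 ✓, 211 mod 4 = 3 ✓.

x ≡ 211 (mod 252).


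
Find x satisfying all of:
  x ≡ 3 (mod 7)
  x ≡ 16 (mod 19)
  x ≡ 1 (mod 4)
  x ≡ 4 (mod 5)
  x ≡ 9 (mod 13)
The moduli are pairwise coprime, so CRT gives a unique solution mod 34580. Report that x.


Product of moduli M = 7 · 19 · 4 · 5 · 13 = 34580.
Merge one congruence at a time:
  Start: x ≡ 3 (mod 7).
  Combine with x ≡ 16 (mod 19); new modulus lcm = 133.
    Write x = 3 + 7·t and substitute into x ≡ 16 (mod 19): 7·t ≡ 16 − 3 = 13 (mod 19).
    The inverse of 7 mod 19 is 11 (since 7·11 = 77 = 4·19 + 1), so t ≡ 11·13 = 143 ≡ 10 (mod 19).
    Then x = 3 + 7·10 = 73, valid modulo lcm(7, 19) = 133: x ≡ 73 (mod 133).
  Combine with x ≡ 1 (mod 4); new modulus lcm = 532.
    Write x = 73 + 133·t and substitute into x ≡ 1 (mod 4): 133·t ≡ 1 − 73 = -72 (mod 4).
    Reduce coefficients mod 4: 1·t ≡ 0 (mod 4).
    So t ≡ 0 (mod 4).
    Then x = 73 + 133·0 = 73, valid modulo lcm(133, 4) = 532: x ≡ 73 (mod 532).
  Combine with x ≡ 4 (mod 5); new modulus lcm = 2660.
    Write x = 73 + 532·t and substitute into x ≡ 4 (mod 5): 532·t ≡ 4 − 73 = -69 (mod 5).
    Reduce coefficients mod 5: 2·t ≡ 1 (mod 5).
    The inverse of 2 mod 5 is 3 (since 2·3 = 6 = 1·5 + 1), so t ≡ 3·1 = 3 ≡ 3 (mod 5).
    Then x = 73 + 532·3 = 1669, valid modulo lcm(532, 5) = 2660: x ≡ 1669 (mod 2660).
  Combine with x ≡ 9 (mod 13); new modulus lcm = 34580.
    Write x = 1669 + 2660·t and substitute into x ≡ 9 (mod 13): 2660·t ≡ 9 − 1669 = -1660 (mod 13).
    Reduce coefficients mod 13: 8·t ≡ 4 (mod 13).
    The inverse of 8 mod 13 is 5 (since 8·5 = 40 = 3·13 + 1), so t ≡ 5·4 = 20 ≡ 7 (mod 13).
    Then x = 1669 + 2660·7 = 20289, valid modulo lcm(2660, 13) = 34580: x ≡ 20289 (mod 34580).
Verify against each original: 20289 mod 7 = 3, 20289 mod 19 = 16, 20289 mod 4 = 1, 20289 mod 5 = 4, 20289 mod 13 = 9.

x ≡ 20289 (mod 34580).


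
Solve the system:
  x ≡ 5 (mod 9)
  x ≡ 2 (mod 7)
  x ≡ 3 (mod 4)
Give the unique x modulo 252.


Moduli 9, 7, 4 are pairwise coprime; by CRT there is a unique solution modulo M = 9 · 7 · 4 = 252.
Solve pairwise, accumulating the modulus:
  Start with x ≡ 5 (mod 9).
  Combine with x ≡ 2 (mod 7): since gcd(9, 7) = 1, we get a unique residue mod 63.
    Write x = 5 + 9·t and substitute into x ≡ 2 (mod 7): 9·t ≡ 2 − 5 = -3 (mod 7).
    Reduce coefficients mod 7: 2·t ≡ 4 (mod 7).
    The inverse of 2 mod 7 is 4 (since 2·4 = 8 = 1·7 + 1), so t ≡ 4·4 = 16 ≡ 2 (mod 7).
    Then x = 5 + 9·2 = 23, valid modulo lcm(9, 7) = 63: x ≡ 23 (mod 63).
  Combine with x ≡ 3 (mod 4): since gcd(63, 4) = 1, we get a unique residue mod 252.
    Write x = 23 + 63·t and substitute into x ≡ 3 (mod 4): 63·t ≡ 3 − 23 = -20 (mod 4).
    Reduce coefficients mod 4: 3·t ≡ 0 (mod 4).
    The inverse of 3 mod 4 is 3 (since 3·3 = 9 = 2·4 + 1), so t ≡ 3·0 = 0 ≡ 0 (mod 4).
    Then x = 23 + 63·0 = 23, valid modulo lcm(63, 4) = 252: x ≡ 23 (mod 252).
Verify: 23 mod 9 = 5 ✓, 23 mod 7 = 2 ✓, 23 mod 4 = 3 ✓.

x ≡ 23 (mod 252).


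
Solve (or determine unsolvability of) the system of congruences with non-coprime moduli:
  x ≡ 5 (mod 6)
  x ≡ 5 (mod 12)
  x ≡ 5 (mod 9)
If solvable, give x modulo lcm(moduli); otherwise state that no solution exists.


Moduli 6, 12, 9 are not pairwise coprime, so CRT works modulo lcm(m_i) when all pairwise compatibility conditions hold.
Pairwise compatibility: gcd(m_i, m_j) must divide a_i - a_j for every pair.
Merge one congruence at a time:
  Start: x ≡ 5 (mod 6).
  Combine with x ≡ 5 (mod 12): gcd(6, 12) = 6; 5 - 5 = 0, which IS divisible by 6, so compatible.
    Write x = 5 + 6·t and substitute into x ≡ 5 (mod 12): 6·t ≡ 5 − 5 = 0 (mod 12).
    Divide the congruence (and modulus) by g = 6: 1·t ≡ 0 (mod 2).
    So t ≡ 0 (mod 2).
    Then x = 5 + 6·0 = 5, valid modulo lcm(6, 12) = 12: x ≡ 5 (mod 12).
  Combine with x ≡ 5 (mod 9): gcd(12, 9) = 3; 5 - 5 = 0, which IS divisible by 3, so compatible.
    Write x = 5 + 12·t and substitute into x ≡ 5 (mod 9): 12·t ≡ 5 − 5 = 0 (mod 9).
    Divide the congruence (and modulus) by g = 3: 4·t ≡ 0 (mod 3).
    Reduce coefficients mod 3: 1·t ≡ 0 (mod 3).
    So t ≡ 0 (mod 3).
    Then x = 5 + 12·0 = 5, valid modulo lcm(12, 9) = 36: x ≡ 5 (mod 36).
Verify: 5 mod 6 = 5, 5 mod 12 = 5, 5 mod 9 = 5.

x ≡ 5 (mod 36).


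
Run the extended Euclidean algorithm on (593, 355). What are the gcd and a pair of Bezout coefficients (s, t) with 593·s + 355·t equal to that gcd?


Euclidean algorithm on (593, 355) — divide until remainder is 0:
  593 = 1 · 355 + 238
  355 = 1 · 238 + 117
  238 = 2 · 117 + 4
  117 = 29 · 4 + 1
  4 = 4 · 1 + 0
gcd(593, 355) = 1.
Track Bezout coefficients alongside the remainders: start with r₀ = 593 = a·1 + b·0 (s = 1, t = 0) and r₁ = 355 = a·0 + b·1 (s = 0, t = 1); each new remainder r_{k+1} = r_{k-1} − q_k·r_k inherits s_{k+1} = s_{k-1} − q_k·s_k, t_{k+1} = t_{k-1} − q_k·t_k, so r_k = a·s_k + b·t_k at every step:
  q = 1: r = 238, s = 1 − 1·0 = 1, t = 0 − 1·1 = -1  (check: 593·1 + 355·(-1) = 238)
  q = 1: r = 117, s = 0 − 1·1 = -1, t = 1 − 1·(-1) = 2  (check: 593·(-1) + 355·2 = 117)
  q = 2: r = 4, s = 1 − 2·(-1) = 3, t = -1 − 2·2 = -5  (check: 593·3 + 355·(-5) = 4)
  q = 29: r = 1, s = -1 − 29·3 = -88, t = 2 − 29·(-5) = 147  (check: 593·(-88) + 355·147 = 1)
The row with r = 1 (the gcd) gives the Bezout coefficients s = -88, t = 147.
Result: 593 · (-88) + 355 · (147) = 1.

gcd(593, 355) = 1; s = -88, t = 147 (check: 593·(-88) + 355·147 = 1).


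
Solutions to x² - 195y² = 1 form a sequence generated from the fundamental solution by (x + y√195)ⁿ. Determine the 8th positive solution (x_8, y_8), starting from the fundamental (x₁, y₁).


Step 1: Find the fundamental solution (x₁, y₁) of x² - 195y² = 1.
  Expand √195 as a continued fraction. a₀ = ⌊√195⌋ = 13; iterate m_{k+1} = d_k·a_k − m_k, d_{k+1} = (195 − m_{k+1}²)/d_k, a_{k+1} = ⌊(a₀ + m_{k+1})/d_{k+1}⌋ (starting m₀ = 0, d₀ = 1), with convergents p_k = a_k·p_{k-1} + p_{k-2}, q_k = a_k·q_{k-1} + q_{k-2} (p₋₁ = 1, q₋₁ = 0):
  k = 0: a₀ = 13; p₀/q₀ = 13/1; p₀² − 195·q₀² = 169 − 195 = -26.
  k = 1: m = 13, d = 26, a = ⌊(13 + 13)/26⌋ = 1; p/q = (1·13 + 1)/(1·1 + 0) = 14/1; p² − 195·q² = 196 − 195 = 1.
  The first convergent with p² − 195·q² = 1 gives the fundamental solution (x₁, y₁) = (14, 1).
Step 2: Apply the recurrence (x_{n+1}, y_{n+1}) = (x₁x_n + 195y₁y_n, x₁y_n + y₁x_n) repeatedly.
  From (x_1, y_1) = (14, 1): x_2 = 14·14 + 195·1·1 = 391; y_2 = 14·1 + 1·14 = 28.
  From (x_2, y_2) = (391, 28): x_3 = 14·391 + 195·1·28 = 10934; y_3 = 14·28 + 1·391 = 783.
  From (x_3, y_3) = (10934, 783): x_4 = 14·10934 + 195·1·783 = 305761; y_4 = 14·783 + 1·10934 = 21896.
  From (x_4, y_4) = (305761, 21896): x_5 = 14·305761 + 195·1·21896 = 8550374; y_5 = 14·21896 + 1·305761 = 612305.
  From (x_5, y_5) = (8550374, 612305): x_6 = 14·8550374 + 195·1·612305 = 239104711; y_6 = 14·612305 + 1·8550374 = 17122644.
  From (x_6, y_6) = (239104711, 17122644): x_7 = 14·239104711 + 195·1·17122644 = 6686381534; y_7 = 14·17122644 + 1·239104711 = 478821727.
  From (x_7, y_7) = (6686381534, 478821727): x_8 = 14·6686381534 + 195·1·478821727 = 186979578241; y_8 = 14·478821727 + 1·6686381534 = 13389885712.
Step 3: Verify x_8² - 195·y_8² = 34961362679182240654081 - 34961362679182240654080 = 1 (should be 1). ✓

(x_1, y_1) = (14, 1); (x_8, y_8) = (186979578241, 13389885712).


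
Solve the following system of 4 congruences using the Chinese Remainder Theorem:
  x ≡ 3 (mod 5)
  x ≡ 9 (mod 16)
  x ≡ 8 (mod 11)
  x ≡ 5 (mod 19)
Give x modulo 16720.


Product of moduli M = 5 · 16 · 11 · 19 = 16720.
Merge one congruence at a time:
  Start: x ≡ 3 (mod 5).
  Combine with x ≡ 9 (mod 16); new modulus lcm = 80.
    Write x = 3 + 5·t and substitute into x ≡ 9 (mod 16): 5·t ≡ 9 − 3 = 6 (mod 16).
    The inverse of 5 mod 16 is 13 (since 5·13 = 65 = 4·16 + 1), so t ≡ 13·6 = 78 ≡ 14 (mod 16).
    Then x = 3 + 5·14 = 73, valid modulo lcm(5, 16) = 80: x ≡ 73 (mod 80).
  Combine with x ≡ 8 (mod 11); new modulus lcm = 880.
    Write x = 73 + 80·t and substitute into x ≡ 8 (mod 11): 80·t ≡ 8 − 73 = -65 (mod 11).
    Reduce coefficients mod 11: 3·t ≡ 1 (mod 11).
    The inverse of 3 mod 11 is 4 (since 3·4 = 12 = 1·11 + 1), so t ≡ 4·1 = 4 ≡ 4 (mod 11).
    Then x = 73 + 80·4 = 393, valid modulo lcm(80, 11) = 880: x ≡ 393 (mod 880).
  Combine with x ≡ 5 (mod 19); new modulus lcm = 16720.
    Write x = 393 + 880·t and substitute into x ≡ 5 (mod 19): 880·t ≡ 5 − 393 = -388 (mod 19).
    Reduce coefficients mod 19: 6·t ≡ 11 (mod 19).
    The inverse of 6 mod 19 is 16 (since 6·16 = 96 = 5·19 + 1), so t ≡ 16·11 = 176 ≡ 5 (mod 19).
    Then x = 393 + 880·5 = 4793, valid modulo lcm(880, 19) = 16720: x ≡ 4793 (mod 16720).
Verify against each original: 4793 mod 5 = 3, 4793 mod 16 = 9, 4793 mod 11 = 8, 4793 mod 19 = 5.

x ≡ 4793 (mod 16720).


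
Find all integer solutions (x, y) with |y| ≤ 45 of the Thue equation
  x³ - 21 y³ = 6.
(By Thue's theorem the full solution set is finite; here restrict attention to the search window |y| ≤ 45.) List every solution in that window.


The equation is x³ - 21y³ = 6. For fixed y, x³ = 21·y³ + 6, so a solution requires the RHS to be a perfect cube.
Strategy: iterate y from -45 to 45, compute RHS = 21·y³ + 6, and check whether it is a (positive or negative) perfect cube.
Check small values of y:
  y = 0: RHS = 6 is not a perfect cube.
  y = 1: RHS = 27 = (3)³ ⇒ x = 3 works.
  y = -1: RHS = -15 is not a perfect cube.
  y = 2: RHS = 174 is not a perfect cube.
  y = -2: RHS = -162 is not a perfect cube.
  y = 3: RHS = 573 is not a perfect cube.
  y = -3: RHS = -561 is not a perfect cube.
Continuing the search up to |y| = 45 finds no further solutions beyond those listed.
Collected solutions: (3, 1).

Solutions (with |y| ≤ 45): (3, 1).


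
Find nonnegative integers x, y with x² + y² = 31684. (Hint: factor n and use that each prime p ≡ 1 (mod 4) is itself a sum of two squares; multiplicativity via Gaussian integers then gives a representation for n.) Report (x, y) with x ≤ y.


Step 1: Factor n = 31684 = 2^2 · 89^2.
Step 2: Check the mod-4 condition on each prime factor: 2 = 2 (special); 89 ≡ 1 (mod 4), exponent 2.
All primes ≡ 3 (mod 4) appear to even exponent (or don't appear), so by the two-squares theorem n IS expressible as a sum of two squares.
Step 3: Build a representation. Group n = k² · m with k = 2 and m = 89 · 89 = 7921 (a product of primes ≡ 1 (mod 4)); a representation of m scales to one of n via (k·x)² + (k·y)² = k²(x² + y²). Each prime p ≡ 1 (mod 4) is itself a sum of two squares; find a² by testing p − a² for a perfect square:
  89: 89 − 1² = 88, 89 − 2² = 85, 89 − 3² = 80, 89 − 4² = 73, 89 − 5² = 64 = 8² ⇒ 89 = 5² + 8².
  Combine using the Brahmagupta–Fibonacci identity (a² + b²)(c² + d²) = (ac − bd)² + (ad + bc)² = (ac + bd)² + (ad − bc)²:
  89 · 89 = 7921: from (5² + 8²)(5² + 8²), take (5·5 − 8·8, 5·8 + 8·5) = (25 − 64, 40 + 40) = (-39, 80); dropping signs (only squares matter) gives (39, 80); check 39² + 80² = 1521 + 6400 = 7921 ✓.
  Scale by k = 2: (2·39, 2·80) = (78, 160).
Step 4: Order so x ≤ y and verify: 78² + 160² = 6084 + 25600 = 31684 = n. ✓

n = 31684 = 78² + 160² (one valid representation with x ≤ y).


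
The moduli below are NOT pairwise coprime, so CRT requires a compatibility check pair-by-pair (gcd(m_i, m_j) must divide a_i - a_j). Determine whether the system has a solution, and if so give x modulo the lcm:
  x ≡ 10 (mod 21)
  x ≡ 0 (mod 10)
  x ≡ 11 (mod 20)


Moduli 21, 10, 20 are not pairwise coprime, so CRT works modulo lcm(m_i) when all pairwise compatibility conditions hold.
Pairwise compatibility: gcd(m_i, m_j) must divide a_i - a_j for every pair.
Merge one congruence at a time:
  Start: x ≡ 10 (mod 21).
  Combine with x ≡ 0 (mod 10): gcd(21, 10) = 1; 0 - 10 = -10, which IS divisible by 1, so compatible.
    Write x = 10 + 21·t and substitute into x ≡ 0 (mod 10): 21·t ≡ 0 − 10 = -10 (mod 10).
    Reduce coefficients mod 10: 1·t ≡ 0 (mod 10).
    So t ≡ 0 (mod 10).
    Then x = 10 + 21·0 = 10, valid modulo lcm(21, 10) = 210: x ≡ 10 (mod 210).
  Combine with x ≡ 11 (mod 20): gcd(210, 20) = 10, and 11 - 10 = 1 is NOT divisible by 10.
    ⇒ system is inconsistent (no integer solution).

No solution (the system is inconsistent).


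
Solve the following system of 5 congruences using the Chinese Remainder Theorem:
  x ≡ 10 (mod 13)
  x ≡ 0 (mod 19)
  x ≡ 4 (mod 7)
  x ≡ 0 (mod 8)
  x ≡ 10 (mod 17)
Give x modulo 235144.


Product of moduli M = 13 · 19 · 7 · 8 · 17 = 235144.
Merge one congruence at a time:
  Start: x ≡ 10 (mod 13).
  Combine with x ≡ 0 (mod 19); new modulus lcm = 247.
    Write x = 10 + 13·t and substitute into x ≡ 0 (mod 19): 13·t ≡ 0 − 10 = -10 (mod 19).
    Reduce coefficients mod 19: 13·t ≡ 9 (mod 19).
    The inverse of 13 mod 19 is 3 (since 13·3 = 39 = 2·19 + 1), so t ≡ 3·9 = 27 ≡ 8 (mod 19).
    Then x = 10 + 13·8 = 114, valid modulo lcm(13, 19) = 247: x ≡ 114 (mod 247).
  Combine with x ≡ 4 (mod 7); new modulus lcm = 1729.
    Write x = 114 + 247·t and substitute into x ≡ 4 (mod 7): 247·t ≡ 4 − 114 = -110 (mod 7).
    Reduce coefficients mod 7: 2·t ≡ 2 (mod 7).
    The inverse of 2 mod 7 is 4 (since 2·4 = 8 = 1·7 + 1), so t ≡ 4·2 = 8 ≡ 1 (mod 7).
    Then x = 114 + 247·1 = 361, valid modulo lcm(247, 7) = 1729: x ≡ 361 (mod 1729).
  Combine with x ≡ 0 (mod 8); new modulus lcm = 13832.
    Write x = 361 + 1729·t and substitute into x ≡ 0 (mod 8): 1729·t ≡ 0 − 361 = -361 (mod 8).
    Reduce coefficients mod 8: 1·t ≡ 7 (mod 8).
    So t ≡ 7 (mod 8).
    Then x = 361 + 1729·7 = 12464, valid modulo lcm(1729, 8) = 13832: x ≡ 12464 (mod 13832).
  Combine with x ≡ 10 (mod 17); new modulus lcm = 235144.
    Write x = 12464 + 13832·t and substitute into x ≡ 10 (mod 17): 13832·t ≡ 10 − 12464 = -12454 (mod 17).
    Reduce coefficients mod 17: 11·t ≡ 7 (mod 17).
    The inverse of 11 mod 17 is 14 (since 11·14 = 154 = 9·17 + 1), so t ≡ 14·7 = 98 ≡ 13 (mod 17).
    Then x = 12464 + 13832·13 = 192280, valid modulo lcm(13832, 17) = 235144: x ≡ 192280 (mod 235144).
Verify against each original: 192280 mod 13 = 10, 192280 mod 19 = 0, 192280 mod 7 = 4, 192280 mod 8 = 0, 192280 mod 17 = 10.

x ≡ 192280 (mod 235144).


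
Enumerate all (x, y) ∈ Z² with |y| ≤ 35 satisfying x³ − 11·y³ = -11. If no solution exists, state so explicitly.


The equation is x³ - 11y³ = -11. For fixed y, x³ = 11·y³ − 11, so a solution requires the RHS to be a perfect cube.
Strategy: iterate y from -35 to 35, compute RHS = 11·y³ − 11, and check whether it is a (positive or negative) perfect cube.
Check small values of y:
  y = 0: RHS = -11 is not a perfect cube.
  y = 1: RHS = 0 = (0)³ ⇒ x = 0 works.
  y = -1: RHS = -22 is not a perfect cube.
  y = 2: RHS = 77 is not a perfect cube.
  y = -2: RHS = -99 is not a perfect cube.
  y = 3: RHS = 286 is not a perfect cube.
  y = -3: RHS = -308 is not a perfect cube.
Continuing the search up to |y| = 35 finds no further solutions beyond those listed.
Collected solutions: (0, 1).

Solutions (with |y| ≤ 35): (0, 1).


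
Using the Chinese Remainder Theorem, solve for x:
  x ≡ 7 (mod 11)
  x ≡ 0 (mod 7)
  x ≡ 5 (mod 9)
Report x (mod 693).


Moduli 11, 7, 9 are pairwise coprime; by CRT there is a unique solution modulo M = 11 · 7 · 9 = 693.
Solve pairwise, accumulating the modulus:
  Start with x ≡ 7 (mod 11).
  Combine with x ≡ 0 (mod 7): since gcd(11, 7) = 1, we get a unique residue mod 77.
    Write x = 7 + 11·t and substitute into x ≡ 0 (mod 7): 11·t ≡ 0 − 7 = -7 (mod 7).
    Reduce coefficients mod 7: 4·t ≡ 0 (mod 7).
    The inverse of 4 mod 7 is 2 (since 4·2 = 8 = 1·7 + 1), so t ≡ 2·0 = 0 ≡ 0 (mod 7).
    Then x = 7 + 11·0 = 7, valid modulo lcm(11, 7) = 77: x ≡ 7 (mod 77).
  Combine with x ≡ 5 (mod 9): since gcd(77, 9) = 1, we get a unique residue mod 693.
    Write x = 7 + 77·t and substitute into x ≡ 5 (mod 9): 77·t ≡ 5 − 7 = -2 (mod 9).
    Reduce coefficients mod 9: 5·t ≡ 7 (mod 9).
    The inverse of 5 mod 9 is 2 (since 5·2 = 10 = 1·9 + 1), so t ≡ 2·7 = 14 ≡ 5 (mod 9).
    Then x = 7 + 77·5 = 392, valid modulo lcm(77, 9) = 693: x ≡ 392 (mod 693).
Verify: 392 mod 11 = 7 ✓, 392 mod 7 = 0 ✓, 392 mod 9 = 5 ✓.

x ≡ 392 (mod 693).


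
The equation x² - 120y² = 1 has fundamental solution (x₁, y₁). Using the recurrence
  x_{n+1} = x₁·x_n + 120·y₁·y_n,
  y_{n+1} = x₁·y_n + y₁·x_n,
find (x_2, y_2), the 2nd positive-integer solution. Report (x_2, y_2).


Step 1: Find the fundamental solution (x₁, y₁) of x² - 120y² = 1.
  Expand √120 as a continued fraction. a₀ = ⌊√120⌋ = 10; iterate m_{k+1} = d_k·a_k − m_k, d_{k+1} = (120 − m_{k+1}²)/d_k, a_{k+1} = ⌊(a₀ + m_{k+1})/d_{k+1}⌋ (starting m₀ = 0, d₀ = 1), with convergents p_k = a_k·p_{k-1} + p_{k-2}, q_k = a_k·q_{k-1} + q_{k-2} (p₋₁ = 1, q₋₁ = 0):
  k = 0: a₀ = 10; p₀/q₀ = 10/1; p₀² − 120·q₀² = 100 − 120 = -20.
  k = 1: m = 10, d = 20, a = ⌊(10 + 10)/20⌋ = 1; p/q = (1·10 + 1)/(1·1 + 0) = 11/1; p² − 120·q² = 121 − 120 = 1.
  The first convergent with p² − 120·q² = 1 gives the fundamental solution (x₁, y₁) = (11, 1).
Step 2: Apply the recurrence (x_{n+1}, y_{n+1}) = (x₁x_n + 120y₁y_n, x₁y_n + y₁x_n) repeatedly.
  From (x_1, y_1) = (11, 1): x_2 = 11·11 + 120·1·1 = 241; y_2 = 11·1 + 1·11 = 22.
Step 3: Verify x_2² - 120·y_2² = 58081 - 58080 = 1 (should be 1). ✓

(x_1, y_1) = (11, 1); (x_2, y_2) = (241, 22).


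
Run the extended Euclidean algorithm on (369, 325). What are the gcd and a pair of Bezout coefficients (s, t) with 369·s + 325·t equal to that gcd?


Euclidean algorithm on (369, 325) — divide until remainder is 0:
  369 = 1 · 325 + 44
  325 = 7 · 44 + 17
  44 = 2 · 17 + 10
  17 = 1 · 10 + 7
  10 = 1 · 7 + 3
  7 = 2 · 3 + 1
  3 = 3 · 1 + 0
gcd(369, 325) = 1.
Track Bezout coefficients alongside the remainders: start with r₀ = 369 = a·1 + b·0 (s = 1, t = 0) and r₁ = 325 = a·0 + b·1 (s = 0, t = 1); each new remainder r_{k+1} = r_{k-1} − q_k·r_k inherits s_{k+1} = s_{k-1} − q_k·s_k, t_{k+1} = t_{k-1} − q_k·t_k, so r_k = a·s_k + b·t_k at every step:
  q = 1: r = 44, s = 1 − 1·0 = 1, t = 0 − 1·1 = -1  (check: 369·1 + 325·(-1) = 44)
  q = 7: r = 17, s = 0 − 7·1 = -7, t = 1 − 7·(-1) = 8  (check: 369·(-7) + 325·8 = 17)
  q = 2: r = 10, s = 1 − 2·(-7) = 15, t = -1 − 2·8 = -17  (check: 369·15 + 325·(-17) = 10)
  q = 1: r = 7, s = -7 − 1·15 = -22, t = 8 − 1·(-17) = 25  (check: 369·(-22) + 325·25 = 7)
  q = 1: r = 3, s = 15 − 1·(-22) = 37, t = -17 − 1·25 = -42  (check: 369·37 + 325·(-42) = 3)
  q = 2: r = 1, s = -22 − 2·37 = -96, t = 25 − 2·(-42) = 109  (check: 369·(-96) + 325·109 = 1)
The row with r = 1 (the gcd) gives the Bezout coefficients s = -96, t = 109.
Result: 369 · (-96) + 325 · (109) = 1.

gcd(369, 325) = 1; s = -96, t = 109 (check: 369·(-96) + 325·109 = 1).
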